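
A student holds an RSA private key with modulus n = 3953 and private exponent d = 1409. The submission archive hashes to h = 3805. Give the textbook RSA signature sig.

h^2 ≡ 3805^2 = 14478025 ≡ 2139
h^4 ≡ 2139^2 = 4575321 ≡ 1700
h^8 ≡ 1700^2 = 2890000 ≡ 357
h^16 ≡ 357^2 = 127449 ≡ 953
h^32 ≡ 953^2 = 908209 ≡ 2972
h^64 ≡ 2972^2 = 8832784 ≡ 1782
h^128 ≡ 1782^2 = 3175524 ≡ 1265
h^256 ≡ 1265^2 = 1600225 ≡ 3213
h^512 ≡ 3213^2 = 10323369 ≡ 2086
h^1024 ≡ 2086^2 = 4351396 ≡ 3096
1409 = 1024 + 256 + 128 + 1, so h^1409 ≡ 3096·3213·1265·3805 ≡ 1795 (mod 3953)

1795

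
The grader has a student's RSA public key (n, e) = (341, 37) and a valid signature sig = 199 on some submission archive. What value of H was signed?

177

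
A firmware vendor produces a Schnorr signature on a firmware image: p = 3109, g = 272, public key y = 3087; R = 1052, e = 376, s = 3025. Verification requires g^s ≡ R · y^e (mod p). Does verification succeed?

g^s mod p:
272^2 = 73984 ≡ 2477
272^4 ≡ 2477^2 = 6135529 ≡ 1472
272^8 ≡ 1472^2 = 2166784 ≡ 2920
272^16 ≡ 2920^2 = 8526400 ≡ 1522
272^32 ≡ 1522^2 = 2316484 ≡ 279
272^64 ≡ 279^2 = 77841 ≡ 116
272^128 ≡ 116^2 = 13456 ≡ 1020
272^256 ≡ 1020^2 = 1040400 ≡ 1994
272^512 ≡ 1994^2 = 3976036 ≡ 2734
272^1024 ≡ 2734^2 = 7474756 ≡ 720
272^2048 ≡ 720^2 = 518400 ≡ 2306
3025 = 2048 + 512 + 256 + 128 + 64 + 16 + 1, so 272^3025 ≡ 2306·2734·1994·1020·116·1522·272 ≡ 425 (mod 3109)
R · y^e mod p:
3087^2 = 9529569 ≡ 484
3087^4 ≡ 484^2 = 234256 ≡ 1081
3087^8 ≡ 1081^2 = 1168561 ≡ 2686
3087^16 ≡ 2686^2 = 7214596 ≡ 1716
3087^32 ≡ 1716^2 = 2944656 ≡ 433
3087^64 ≡ 433^2 = 187489 ≡ 949
3087^128 ≡ 949^2 = 900601 ≡ 2100
3087^256 ≡ 2100^2 = 4410000 ≡ 1438
376 = 256 + 64 + 32 + 16 + 8, so 3087^376 ≡ 1438·949·433·1716·2686 ≡ 1747 (mod 3109)
1052·1747 = 1837844 ≡ 425 (mod 3109)
425 ≡ 425 (mod 3109); signature holds.

passes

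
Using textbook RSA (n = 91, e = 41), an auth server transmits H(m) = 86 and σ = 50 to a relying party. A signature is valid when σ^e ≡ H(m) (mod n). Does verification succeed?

Squares mod 91: σ^1≡50, σ^2≡43, σ^4≡29, σ^8≡22, σ^16≡29, σ^32≡22
41 = 32 + 8 + 1, so σ^41 ≡ 22·22·50 ≡ 85 (mod 91)
σ^41 mod 91 = 85, but H(m) = 86.

fails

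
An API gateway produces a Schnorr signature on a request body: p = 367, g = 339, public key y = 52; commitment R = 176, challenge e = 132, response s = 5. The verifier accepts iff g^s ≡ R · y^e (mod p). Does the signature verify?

does not verify

g^s mod p:
339^2 = 114921 ≡ 50
339^4 ≡ 50^2 = 2500 ≡ 298
5 = 4 + 1, so 339^5 ≡ 298·339 ≡ 97 (mod 367)
R · y^e mod p:
52^2 = 2704 ≡ 135
52^4 ≡ 135^2 = 18225 ≡ 242
52^8 ≡ 242^2 = 58564 ≡ 211
52^16 ≡ 211^2 = 44521 ≡ 114
52^32 ≡ 114^2 = 12996 ≡ 151
52^64 ≡ 151^2 = 22801 ≡ 47
52^128 ≡ 47^2 = 2209 ≡ 7
132 = 128 + 4, so 52^132 ≡ 7·242 ≡ 226 (mod 367)
176·226 = 39776 ≡ 140 (mod 367)
97 ≠ 140; the check fails.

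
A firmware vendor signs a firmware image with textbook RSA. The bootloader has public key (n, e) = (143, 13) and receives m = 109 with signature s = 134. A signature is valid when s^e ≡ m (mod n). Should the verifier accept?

s^2 ≡ 134^2 = 17956 ≡ 81
s^4 ≡ 81^2 = 6561 ≡ 126
s^8 ≡ 126^2 = 15876 ≡ 3
13 = 8 + 4 + 1, so s^13 ≡ 3·126·134 ≡ 30 (mod 143)
The recovered value 30 does not match the digest 109.

reject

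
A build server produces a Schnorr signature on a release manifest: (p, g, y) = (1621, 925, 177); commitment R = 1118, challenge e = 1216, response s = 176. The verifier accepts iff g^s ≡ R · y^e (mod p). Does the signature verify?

does not verify

g^s mod p:
925^2 = 855625 ≡ 1358
925^4 ≡ 1358^2 = 1844164 ≡ 1087
925^8 ≡ 1087^2 = 1181569 ≡ 1481
925^16 ≡ 1481^2 = 2193361 ≡ 148
925^32 ≡ 148^2 = 21904 ≡ 831
925^64 ≡ 831^2 = 690561 ≡ 15
925^128 ≡ 15^2 = 225
176 = 128 + 32 + 16, so 925^176 ≡ 225·831·148 ≡ 209 (mod 1621)
R · y^e mod p:
177^2 = 31329 ≡ 530
177^4 ≡ 530^2 = 280900 ≡ 467
177^8 ≡ 467^2 = 218089 ≡ 875
177^16 ≡ 875^2 = 765625 ≡ 513
177^32 ≡ 513^2 = 263169 ≡ 567
177^64 ≡ 567^2 = 321489 ≡ 531
177^128 ≡ 531^2 = 281961 ≡ 1528
177^256 ≡ 1528^2 = 2334784 ≡ 544
177^512 ≡ 544^2 = 295936 ≡ 914
177^1024 ≡ 914^2 = 835396 ≡ 581
1216 = 1024 + 128 + 64, so 177^1216 ≡ 581·1528·531 ≡ 177 (mod 1621)
1118·177 = 197886 ≡ 124 (mod 1621)
209 ≠ 124; the check fails.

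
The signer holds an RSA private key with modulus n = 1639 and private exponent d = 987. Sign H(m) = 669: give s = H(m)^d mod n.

1357

(H(m))^2 ≡ 669^2 = 447561 ≡ 114
(H(m))^4 ≡ 114^2 = 12996 ≡ 1523
(H(m))^8 ≡ 1523^2 = 2319529 ≡ 344
(H(m))^16 ≡ 344^2 = 118336 ≡ 328
(H(m))^32 ≡ 328^2 = 107584 ≡ 1049
(H(m))^64 ≡ 1049^2 = 1100401 ≡ 632
(H(m))^128 ≡ 632^2 = 399424 ≡ 1147
(H(m))^256 ≡ 1147^2 = 1315609 ≡ 1131
(H(m))^512 ≡ 1131^2 = 1279161 ≡ 741
987 = 512 + 256 + 128 + 64 + 16 + 8 + 2 + 1, so (H(m))^987 ≡ 741·1131·1147·632·328·344·114·669 ≡ 1357 (mod 1639)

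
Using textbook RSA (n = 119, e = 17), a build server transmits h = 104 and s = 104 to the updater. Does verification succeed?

passes

s^2 ≡ 104^2 = 10816 ≡ 106
s^4 ≡ 106^2 = 11236 ≡ 50
s^8 ≡ 50^2 = 2500 ≡ 1
s^16 ≡ 1^2 = 1
17 = 16 + 1, so s^17 ≡ 1·104 ≡ 104 (mod 119)
Since 104 equals the digest 104, verification succeeds.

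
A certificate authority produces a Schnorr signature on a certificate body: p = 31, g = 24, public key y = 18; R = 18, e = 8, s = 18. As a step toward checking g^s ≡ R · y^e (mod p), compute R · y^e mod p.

2

18^2 = 324 ≡ 14
18^4 ≡ 14^2 = 196 ≡ 10
18^8 ≡ 10^2 = 100 ≡ 7
R · y^e ≡ 18·7 = 126 ≡ 2 (mod 31)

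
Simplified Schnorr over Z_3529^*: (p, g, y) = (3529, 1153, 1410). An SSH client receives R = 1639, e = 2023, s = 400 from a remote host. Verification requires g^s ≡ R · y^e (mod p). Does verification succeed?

g^s mod p:
1153^2 = 1329409 ≡ 2505
1153^4 ≡ 2505^2 = 6275025 ≡ 463
1153^8 ≡ 463^2 = 214369 ≡ 2629
1153^16 ≡ 2629^2 = 6911641 ≡ 1859
1153^32 ≡ 1859^2 = 3455881 ≡ 990
1153^64 ≡ 990^2 = 980100 ≡ 2567
1153^128 ≡ 2567^2 = 6589489 ≡ 846
1153^256 ≡ 846^2 = 715716 ≡ 2858
400 = 256 + 128 + 16, so 1153^400 ≡ 2858·846·1859 ≡ 3421 (mod 3529)
R · y^e mod p:
1410^2 = 1988100 ≡ 1273
1410^4 ≡ 1273^2 = 1620529 ≡ 718
1410^8 ≡ 718^2 = 515524 ≡ 290
1410^16 ≡ 290^2 = 84100 ≡ 2933
1410^32 ≡ 2933^2 = 8602489 ≡ 2316
1410^64 ≡ 2316^2 = 5363856 ≡ 3305
1410^128 ≡ 3305^2 = 10923025 ≡ 770
1410^256 ≡ 770^2 = 592900 ≡ 28
1410^512 ≡ 28^2 = 784
1410^1024 ≡ 784^2 = 614656 ≡ 610
2023 = 1024 + 512 + 256 + 128 + 64 + 32 + 4 + 2 + 1, so 1410^2023 ≡ 610·784·28·770·3305·2316·718·1273·1410 ≡ 1551 (mod 3529)
1639·1551 = 2542089 ≡ 1209 (mod 3529)
3421 ≠ 1209; the check fails.

fails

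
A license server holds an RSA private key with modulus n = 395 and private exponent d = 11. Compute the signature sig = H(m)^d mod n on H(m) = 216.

Squares mod 395: (H(m))^1≡216, (H(m))^2≡46, (H(m))^4≡141, (H(m))^8≡131
11 = 8 + 2 + 1, so (H(m))^11 ≡ 131·46·216 ≡ 91 (mod 395)

91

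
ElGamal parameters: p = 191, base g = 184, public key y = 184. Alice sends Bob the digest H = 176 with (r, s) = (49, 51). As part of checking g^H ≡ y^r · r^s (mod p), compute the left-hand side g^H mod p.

Squares mod 191: 184^1≡184, 184^2≡49, 184^4≡109, 184^8≡39, 184^16≡184, 184^32≡49, 184^64≡109, 184^128≡39
176 = 128 + 32 + 16, so 184^176 ≡ 39·49·184 ≡ 184 (mod 191)

184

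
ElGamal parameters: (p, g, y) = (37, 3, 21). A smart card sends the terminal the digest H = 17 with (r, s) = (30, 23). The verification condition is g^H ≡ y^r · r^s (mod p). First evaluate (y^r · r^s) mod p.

25

21^2 = 441 ≡ 34
21^4 ≡ 34^2 = 1156 ≡ 9
21^8 ≡ 9^2 = 81 ≡ 7
21^16 ≡ 7^2 = 49 ≡ 12
30 = 16 + 8 + 4 + 2, so 21^30 ≡ 12·7·9·34 ≡ 26 (mod 37)
30^2 = 900 ≡ 12
30^4 ≡ 12^2 = 144 ≡ 33
30^8 ≡ 33^2 = 1089 ≡ 16
30^16 ≡ 16^2 = 256 ≡ 34
23 = 16 + 4 + 2 + 1, so 30^23 ≡ 34·33·12·30 ≡ 28 (mod 37)
y^r · r^s ≡ 26·28 = 728 ≡ 25 (mod 37)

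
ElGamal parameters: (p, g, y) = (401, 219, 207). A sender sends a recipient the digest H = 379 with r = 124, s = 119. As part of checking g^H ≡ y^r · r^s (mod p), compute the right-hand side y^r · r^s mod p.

12

Squares mod 401: 207^1≡207, 207^2≡343, 207^4≡156, 207^8≡276, 207^16≡387, 207^32≡196, 207^64≡321
124 = 64 + 32 + 16 + 8 + 4, so 207^124 ≡ 321·196·387·276·156 ≡ 113 (mod 401)
Squares mod 401: 124^1≡124, 124^2≡138, 124^4≡197, 124^8≡313, 124^16≡125, 124^32≡387, 124^64≡196
119 = 64 + 32 + 16 + 4 + 2 + 1, so 124^119 ≡ 196·387·125·197·138·124 ≡ 284 (mod 401)
y^r · r^s ≡ 113·284 = 32092 ≡ 12 (mod 401)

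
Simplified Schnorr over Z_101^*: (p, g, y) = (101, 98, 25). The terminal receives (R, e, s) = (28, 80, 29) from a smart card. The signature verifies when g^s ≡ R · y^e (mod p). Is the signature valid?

g^s mod p:
Squares mod 101: 98^1≡98, 98^2≡9, 98^4≡81, 98^8≡97, 98^16≡16
29 = 16 + 8 + 4 + 1, so 98^29 ≡ 16·97·81·98 ≡ 99 (mod 101)
R · y^e mod p:
Squares mod 101: 25^1≡25, 25^2≡19, 25^4≡58, 25^8≡31, 25^16≡52, 25^32≡78, 25^64≡24
80 = 64 + 16, so 25^80 ≡ 24·52 ≡ 36 (mod 101)
28·36 = 1008 ≡ 99 (mod 101)
99 ≡ 99 (mod 101); signature holds.

valid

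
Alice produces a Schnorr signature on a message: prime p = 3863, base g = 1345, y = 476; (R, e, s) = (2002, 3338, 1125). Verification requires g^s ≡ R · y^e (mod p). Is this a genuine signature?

forged

g^s mod p:
1345^2 = 1809025 ≡ 1141
1345^4 ≡ 1141^2 = 1301881 ≡ 50
1345^8 ≡ 50^2 = 2500
1345^16 ≡ 2500^2 = 6250000 ≡ 3529
1345^32 ≡ 3529^2 = 12453841 ≡ 3392
1345^64 ≡ 3392^2 = 11505664 ≡ 1650
1345^128 ≡ 1650^2 = 2722500 ≡ 2948
1345^256 ≡ 2948^2 = 8690704 ≡ 2817
1345^512 ≡ 2817^2 = 7935489 ≡ 887
1345^1024 ≡ 887^2 = 786769 ≡ 2580
1125 = 1024 + 64 + 32 + 4 + 1, so 1345^1125 ≡ 2580·1650·3392·50·1345 ≡ 2119 (mod 3863)
R · y^e mod p:
476^2 = 226576 ≡ 2522
476^4 ≡ 2522^2 = 6360484 ≡ 1986
476^8 ≡ 1986^2 = 3944196 ≡ 73
476^16 ≡ 73^2 = 5329 ≡ 1466
476^32 ≡ 1466^2 = 2149156 ≡ 1328
476^64 ≡ 1328^2 = 1763584 ≡ 2056
476^128 ≡ 2056^2 = 4227136 ≡ 1014
476^256 ≡ 1014^2 = 1028196 ≡ 638
476^512 ≡ 638^2 = 407044 ≡ 1429
476^1024 ≡ 1429^2 = 2042041 ≡ 2377
476^2048 ≡ 2377^2 = 5650129 ≡ 2423
3338 = 2048 + 1024 + 256 + 8 + 2, so 476^3338 ≡ 2423·2377·638·73·2522 ≡ 855 (mod 3863)
2002·855 = 1711710 ≡ 401 (mod 3863)
2119 ≠ 401; the check fails.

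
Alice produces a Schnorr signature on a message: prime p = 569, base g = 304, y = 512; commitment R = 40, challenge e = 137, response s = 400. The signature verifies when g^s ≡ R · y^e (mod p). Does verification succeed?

passes

g^s mod p:
Squares mod 569: 304^1≡304, 304^2≡238, 304^4≡313, 304^8≡101, 304^16≡528, 304^32≡543, 304^64≡107, 304^128≡69, 304^256≡209
400 = 256 + 128 + 16, so 304^400 ≡ 209·69·528 ≡ 499 (mod 569)
R · y^e mod p:
Squares mod 569: 512^1≡512, 512^2≡404, 512^4≡482, 512^8≡172, 512^16≡565, 512^32≡16, 512^64≡256, 512^128≡101
137 = 128 + 8 + 1, so 512^137 ≡ 101·172·512 ≡ 425 (mod 569)
40·425 = 17000 ≡ 499 (mod 569)
499 ≡ 499 (mod 569); signature holds.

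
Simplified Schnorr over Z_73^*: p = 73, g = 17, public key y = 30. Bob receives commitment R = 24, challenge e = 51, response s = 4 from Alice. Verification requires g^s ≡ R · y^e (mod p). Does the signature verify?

g^s mod p:
17^2 = 289 ≡ 70
17^4 ≡ 70^2 = 4900 ≡ 9
R · y^e mod p:
30^2 = 900 ≡ 24
30^4 ≡ 24^2 = 576 ≡ 65
30^8 ≡ 65^2 = 4225 ≡ 64
30^16 ≡ 64^2 = 4096 ≡ 8
30^32 ≡ 8^2 = 64
51 = 32 + 16 + 2 + 1, so 30^51 ≡ 64·8·24·30 ≡ 63 (mod 73)
24·63 = 1512 ≡ 52 (mod 73)
9 ≠ 52; the check fails.

does not verify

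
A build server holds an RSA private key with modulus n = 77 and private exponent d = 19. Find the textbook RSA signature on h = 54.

54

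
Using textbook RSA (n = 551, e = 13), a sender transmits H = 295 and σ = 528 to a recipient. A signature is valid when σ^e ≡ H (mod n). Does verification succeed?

σ^2 ≡ 528^2 = 278784 ≡ 529
σ^4 ≡ 529^2 = 279841 ≡ 484
σ^8 ≡ 484^2 = 234256 ≡ 81
13 = 8 + 4 + 1, so σ^13 ≡ 81·484·528 ≡ 295 (mod 551)
Since 295 equals the digest 295, verification succeeds.

passes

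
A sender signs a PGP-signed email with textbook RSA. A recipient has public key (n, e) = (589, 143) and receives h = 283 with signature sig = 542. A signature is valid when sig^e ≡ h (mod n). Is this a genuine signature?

Squares mod 589: sig^1≡542, sig^2≡442, sig^4≡405, sig^8≡283, sig^16≡574, sig^32≡225, sig^64≡560, sig^128≡252
143 = 128 + 8 + 4 + 2 + 1, so sig^143 ≡ 252·283·405·442·542 ≡ 306 (mod 589)
The recovered value 306 does not match the digest 283.

forged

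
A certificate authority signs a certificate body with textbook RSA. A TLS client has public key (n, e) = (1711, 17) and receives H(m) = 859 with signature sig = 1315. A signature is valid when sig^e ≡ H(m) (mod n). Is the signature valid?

invalid

sig^2 ≡ 1315^2 = 1729225 ≡ 1115
sig^4 ≡ 1115^2 = 1243225 ≡ 1039
sig^8 ≡ 1039^2 = 1079521 ≡ 1591
sig^16 ≡ 1591^2 = 2531281 ≡ 712
17 = 16 + 1, so sig^17 ≡ 712·1315 ≡ 363 (mod 1711)
The recovered value 363 does not match the digest 859.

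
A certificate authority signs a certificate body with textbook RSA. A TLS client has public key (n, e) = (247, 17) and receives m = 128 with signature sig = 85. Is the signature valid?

sig^2 ≡ 85^2 = 7225 ≡ 62
sig^4 ≡ 62^2 = 3844 ≡ 139
sig^8 ≡ 139^2 = 19321 ≡ 55
sig^16 ≡ 55^2 = 3025 ≡ 61
17 = 16 + 1, so sig^17 ≡ 61·85 ≡ 245 (mod 247)
245 ≠ 128, so verification fails.

invalid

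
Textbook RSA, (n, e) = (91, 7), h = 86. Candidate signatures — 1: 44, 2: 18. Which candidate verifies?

Candidate 1: 44^7 mod 91 = 86
  → matches h = 86
Candidate 2: 18^7 mod 91 = 60

1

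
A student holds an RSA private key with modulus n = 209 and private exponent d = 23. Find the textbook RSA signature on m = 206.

61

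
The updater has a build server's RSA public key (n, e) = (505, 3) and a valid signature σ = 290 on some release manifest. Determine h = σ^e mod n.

σ^2 ≡ 290^2 = 84100 ≡ 270
3 = 2 + 1, so σ^3 ≡ 270·290 ≡ 25 (mod 505)

25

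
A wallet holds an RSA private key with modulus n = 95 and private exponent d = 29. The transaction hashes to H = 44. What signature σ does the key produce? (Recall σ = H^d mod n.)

H^2 ≡ 44^2 = 1936 ≡ 36
H^4 ≡ 36^2 = 1296 ≡ 61
H^8 ≡ 61^2 = 3721 ≡ 16
H^16 ≡ 16^2 = 256 ≡ 66
29 = 16 + 8 + 4 + 1, so H^29 ≡ 66·16·61·44 ≡ 74 (mod 95)

74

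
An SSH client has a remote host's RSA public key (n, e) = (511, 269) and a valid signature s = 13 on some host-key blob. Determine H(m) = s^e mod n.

412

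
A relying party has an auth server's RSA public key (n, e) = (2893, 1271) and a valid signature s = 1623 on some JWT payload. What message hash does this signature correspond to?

919

Squares mod 2893: s^1≡1623, s^2≡1499, s^4≡2033, s^8≡1885, s^16≡621, s^32≡872, s^64≡2418, s^128≡2864, s^256≡841, s^512≡1389, s^1024≡2583
1271 = 1024 + 128 + 64 + 32 + 16 + 4 + 2 + 1, so s^1271 ≡ 2583·2864·2418·872·621·2033·1499·1623 ≡ 919 (mod 2893)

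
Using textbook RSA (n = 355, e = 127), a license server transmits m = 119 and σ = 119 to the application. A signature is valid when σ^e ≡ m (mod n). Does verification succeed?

σ^2 ≡ 119^2 = 14161 ≡ 316
σ^4 ≡ 316^2 = 99856 ≡ 101
σ^8 ≡ 101^2 = 10201 ≡ 261
σ^16 ≡ 261^2 = 68121 ≡ 316
σ^32 ≡ 316^2 = 99856 ≡ 101
σ^64 ≡ 101^2 = 10201 ≡ 261
127 = 64 + 32 + 16 + 8 + 4 + 2 + 1, so σ^127 ≡ 261·101·316·261·101·316·119 ≡ 119 (mod 355)
119 = m, so the signature checks out.

passes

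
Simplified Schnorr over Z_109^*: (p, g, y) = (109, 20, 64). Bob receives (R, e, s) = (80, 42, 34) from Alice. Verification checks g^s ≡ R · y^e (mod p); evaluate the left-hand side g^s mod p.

80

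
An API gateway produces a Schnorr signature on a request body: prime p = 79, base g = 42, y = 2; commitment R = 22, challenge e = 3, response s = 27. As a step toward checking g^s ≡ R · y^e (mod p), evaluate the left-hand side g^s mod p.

18

Squares mod 79: 42^1≡42, 42^2≡26, 42^4≡44, 42^8≡40, 42^16≡20
27 = 16 + 8 + 2 + 1, so 42^27 ≡ 20·40·26·42 ≡ 18 (mod 79)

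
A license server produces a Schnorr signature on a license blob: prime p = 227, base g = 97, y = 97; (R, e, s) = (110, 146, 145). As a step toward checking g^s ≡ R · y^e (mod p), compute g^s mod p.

132

Squares mod 227: 97^1≡97, 97^2≡102, 97^4≡189, 97^8≡82, 97^16≡141, 97^32≡132, 97^64≡172, 97^128≡74
145 = 128 + 16 + 1, so 97^145 ≡ 74·141·97 ≡ 132 (mod 227)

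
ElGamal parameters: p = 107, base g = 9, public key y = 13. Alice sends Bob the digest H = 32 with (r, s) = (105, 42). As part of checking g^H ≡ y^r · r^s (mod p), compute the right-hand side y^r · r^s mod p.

13^105 mod 107 = 33
105^42 mod 107 = 57
y^r · r^s ≡ 33·57 = 1881 ≡ 62 (mod 107)

62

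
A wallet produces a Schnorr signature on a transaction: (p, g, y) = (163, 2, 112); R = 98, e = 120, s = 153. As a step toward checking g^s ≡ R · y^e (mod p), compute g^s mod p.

78

2^2 = 4
2^4 ≡ 4^2 = 16
2^8 ≡ 16^2 = 256 ≡ 93
2^16 ≡ 93^2 = 8649 ≡ 10
2^32 ≡ 10^2 = 100
2^64 ≡ 100^2 = 10000 ≡ 57
2^128 ≡ 57^2 = 3249 ≡ 152
153 = 128 + 16 + 8 + 1, so 2^153 ≡ 152·10·93·2 ≡ 78 (mod 163)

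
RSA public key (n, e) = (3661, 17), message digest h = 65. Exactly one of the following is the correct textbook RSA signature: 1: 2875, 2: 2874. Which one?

2

Candidate 1: 2875^2 = 8265625 ≡ 2748; 2875^4 ≡ 2748^2 = 7551504 ≡ 2522; 2875^8 ≡ 2522^2 = 6360484 ≡ 1327; 2875^16 ≡ 1327^2 = 1760929 ≡ 3649; 17 = 16 + 1, so 2875^17 ≡ 3649·2875 ≡ 2110 (mod 3661)
Candidate 2: 2874^2 = 8259876 ≡ 660; 2874^4 ≡ 660^2 = 435600 ≡ 3602; 2874^8 ≡ 3602^2 = 12974404 ≡ 3481; 2874^16 ≡ 3481^2 = 12117361 ≡ 3112; 17 = 16 + 1, so 2874^17 ≡ 3112·2874 ≡ 65 (mod 3661)
  → matches h = 65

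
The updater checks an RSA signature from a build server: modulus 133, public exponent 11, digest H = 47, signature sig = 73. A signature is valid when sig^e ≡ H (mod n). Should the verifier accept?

sig^11 mod 133 = 47
sig^11 mod 133 = 47 matches H.

accept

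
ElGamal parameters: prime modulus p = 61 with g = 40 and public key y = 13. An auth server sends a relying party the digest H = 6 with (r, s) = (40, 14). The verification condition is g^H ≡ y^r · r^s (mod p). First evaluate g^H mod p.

60

Squares mod 61: 40^1≡40, 40^2≡14, 40^4≡13
6 = 4 + 2, so 40^6 ≡ 13·14 ≡ 60 (mod 61)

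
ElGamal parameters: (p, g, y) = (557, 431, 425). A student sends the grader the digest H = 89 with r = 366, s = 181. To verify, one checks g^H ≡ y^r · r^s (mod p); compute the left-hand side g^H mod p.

431^2 = 185761 ≡ 280
431^4 ≡ 280^2 = 78400 ≡ 420
431^8 ≡ 420^2 = 176400 ≡ 388
431^16 ≡ 388^2 = 150544 ≡ 154
431^32 ≡ 154^2 = 23716 ≡ 322
431^64 ≡ 322^2 = 103684 ≡ 82
89 = 64 + 16 + 8 + 1, so 431^89 ≡ 82·154·388·431 ≡ 527 (mod 557)

527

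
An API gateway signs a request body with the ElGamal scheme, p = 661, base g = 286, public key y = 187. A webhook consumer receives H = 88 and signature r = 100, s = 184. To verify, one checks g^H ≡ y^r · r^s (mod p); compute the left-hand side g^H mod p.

247

Squares mod 661: 286^1≡286, 286^2≡493, 286^4≡462, 286^8≡602, 286^16≡176, 286^32≡570, 286^64≡349
88 = 64 + 16 + 8, so 286^88 ≡ 349·176·602 ≡ 247 (mod 661)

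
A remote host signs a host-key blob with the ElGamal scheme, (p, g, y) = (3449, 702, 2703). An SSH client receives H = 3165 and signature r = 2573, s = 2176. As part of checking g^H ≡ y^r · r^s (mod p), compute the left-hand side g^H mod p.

2877

Squares mod 3449: 702^1≡702, 702^2≡3046, 702^4≡306, 702^8≡513, 702^16≡1045, 702^32≡2141, 702^64≡160, 702^128≡1457, 702^256≡1714, 702^512≡2697, 702^1024≡3317, 702^2048≡179
3165 = 2048 + 1024 + 64 + 16 + 8 + 4 + 1, so 702^3165 ≡ 179·3317·160·1045·513·306·702 ≡ 2877 (mod 3449)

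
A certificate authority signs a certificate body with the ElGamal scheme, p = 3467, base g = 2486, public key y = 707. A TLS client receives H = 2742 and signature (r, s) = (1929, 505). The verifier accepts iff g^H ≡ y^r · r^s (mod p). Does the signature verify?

Left side g^H mod p:
2486^2 = 6180196 ≡ 2002
2486^4 ≡ 2002^2 = 4008004 ≡ 152
2486^8 ≡ 152^2 = 23104 ≡ 2302
2486^16 ≡ 2302^2 = 5299204 ≡ 1628
2486^32 ≡ 1628^2 = 2650384 ≡ 1596
2486^64 ≡ 1596^2 = 2547216 ≡ 2438
2486^128 ≡ 2438^2 = 5943844 ≡ 1406
2486^256 ≡ 1406^2 = 1976836 ≡ 646
2486^512 ≡ 646^2 = 417316 ≡ 1276
2486^1024 ≡ 1276^2 = 1628176 ≡ 2153
2486^2048 ≡ 2153^2 = 4635409 ≡ 30
2742 = 2048 + 512 + 128 + 32 + 16 + 4 + 2, so 2486^2742 ≡ 30·1276·1406·1596·1628·152·2002 ≡ 1538 (mod 3467)
Right side y^r · r^s mod p:
707^2 = 499849 ≡ 601
707^4 ≡ 601^2 = 361201 ≡ 633
707^8 ≡ 633^2 = 400689 ≡ 1984
707^16 ≡ 1984^2 = 3936256 ≡ 1211
707^32 ≡ 1211^2 = 1466521 ≡ 3447
707^64 ≡ 3447^2 = 11881809 ≡ 400
707^128 ≡ 400^2 = 160000 ≡ 518
707^256 ≡ 518^2 = 268324 ≡ 1365
707^512 ≡ 1365^2 = 1863225 ≡ 1446
707^1024 ≡ 1446^2 = 2090916 ≡ 315
1929 = 1024 + 512 + 256 + 128 + 8 + 1, so 707^1929 ≡ 315·1446·1365·518·1984·707 ≡ 2477 (mod 3467)
1929^2 = 3721041 ≡ 950
1929^4 ≡ 950^2 = 902500 ≡ 1080
1929^8 ≡ 1080^2 = 1166400 ≡ 1488
1929^16 ≡ 1488^2 = 2214144 ≡ 2198
1929^32 ≡ 2198^2 = 4831204 ≡ 1673
1929^64 ≡ 1673^2 = 2798929 ≡ 1060
1929^128 ≡ 1060^2 = 1123600 ≡ 292
1929^256 ≡ 292^2 = 85264 ≡ 2056
505 = 256 + 128 + 64 + 32 + 16 + 8 + 1, so 1929^505 ≡ 2056·292·1060·1673·2198·1488·1929 ≡ 958 (mod 3467)
2477·958 = 2372966 ≡ 1538 (mod 3467)
1538 ≡ 1538 (mod 3467), so the signature is genuine.

verifies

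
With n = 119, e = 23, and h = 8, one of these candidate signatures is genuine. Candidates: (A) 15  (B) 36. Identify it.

A

Candidate A: 15^2 = 225 ≡ 106; 15^4 ≡ 106^2 = 11236 ≡ 50; 15^8 ≡ 50^2 = 2500 ≡ 1; 15^16 ≡ 1^2 = 1; 23 = 16 + 4 + 2 + 1, so 15^23 ≡ 1·50·106·15 ≡ 8 (mod 119)
  → matches h = 8
Candidate B: 36^2 = 1296 ≡ 106; 36^4 ≡ 106^2 = 11236 ≡ 50; 36^8 ≡ 50^2 = 2500 ≡ 1; 36^16 ≡ 1^2 = 1; 23 = 16 + 4 + 2 + 1, so 36^23 ≡ 1·50·106·36 ≡ 43 (mod 119)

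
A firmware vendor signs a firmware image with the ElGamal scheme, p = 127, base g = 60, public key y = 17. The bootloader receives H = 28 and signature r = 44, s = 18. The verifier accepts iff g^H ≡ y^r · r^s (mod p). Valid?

yes

Left side g^H mod p:
60^2 = 3600 ≡ 44
60^4 ≡ 44^2 = 1936 ≡ 31
60^8 ≡ 31^2 = 961 ≡ 72
60^16 ≡ 72^2 = 5184 ≡ 104
28 = 16 + 8 + 4, so 60^28 ≡ 104·72·31 ≡ 99 (mod 127)
Right side y^r · r^s mod p:
17^2 = 289 ≡ 35
17^4 ≡ 35^2 = 1225 ≡ 82
17^8 ≡ 82^2 = 6724 ≡ 120
17^16 ≡ 120^2 = 14400 ≡ 49
17^32 ≡ 49^2 = 2401 ≡ 115
44 = 32 + 8 + 4, so 17^44 ≡ 115·120·82 ≡ 30 (mod 127)
44^2 = 1936 ≡ 31
44^4 ≡ 31^2 = 961 ≡ 72
44^8 ≡ 72^2 = 5184 ≡ 104
44^16 ≡ 104^2 = 10816 ≡ 21
18 = 16 + 2, so 44^18 ≡ 21·31 ≡ 16 (mod 127)
30·16 = 480 ≡ 99 (mod 127)
99 ≡ 99 (mod 127), so the signature is genuine.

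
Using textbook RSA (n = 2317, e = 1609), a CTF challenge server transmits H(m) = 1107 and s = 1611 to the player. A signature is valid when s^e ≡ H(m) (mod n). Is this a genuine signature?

genuine

Squares mod 2317: s^1≡1611, s^2≡281, s^4≡183, s^8≡1051, s^16≡1709, s^32≡1261, s^64≡659, s^128≡1002, s^256≡743, s^512≡603, s^1024≡2157
1609 = 1024 + 512 + 64 + 8 + 1, so s^1609 ≡ 2157·603·659·1051·1611 ≡ 1107 (mod 2317)
s^1609 mod 2317 = 1107 matches H(m).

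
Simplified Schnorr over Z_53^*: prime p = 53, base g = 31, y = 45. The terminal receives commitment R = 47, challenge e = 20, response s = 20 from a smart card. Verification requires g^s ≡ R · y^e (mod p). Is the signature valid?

invalid

g^s mod p:
31^2 = 961 ≡ 7
31^4 ≡ 7^2 = 49
31^8 ≡ 49^2 = 2401 ≡ 16
31^16 ≡ 16^2 = 256 ≡ 44
20 = 16 + 4, so 31^20 ≡ 44·49 ≡ 36 (mod 53)
R · y^e mod p:
45^2 = 2025 ≡ 11
45^4 ≡ 11^2 = 121 ≡ 15
45^8 ≡ 15^2 = 225 ≡ 13
45^16 ≡ 13^2 = 169 ≡ 10
20 = 16 + 4, so 45^20 ≡ 10·15 ≡ 44 (mod 53)
47·44 = 2068 ≡ 1 (mod 53)
36 ≠ 1; the check fails.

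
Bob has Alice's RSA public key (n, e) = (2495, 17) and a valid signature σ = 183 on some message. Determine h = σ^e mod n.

σ^17 mod 2495 = 988

988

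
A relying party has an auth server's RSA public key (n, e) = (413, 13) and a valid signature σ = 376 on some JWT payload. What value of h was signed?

Squares mod 413: σ^1≡376, σ^2≡130, σ^4≡380, σ^8≡263
13 = 8 + 4 + 1, so σ^13 ≡ 263·380·376 ≡ 222 (mod 413)

222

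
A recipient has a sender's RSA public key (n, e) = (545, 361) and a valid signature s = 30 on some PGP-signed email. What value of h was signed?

260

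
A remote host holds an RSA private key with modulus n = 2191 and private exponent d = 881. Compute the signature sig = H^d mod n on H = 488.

H^2 ≡ 488^2 = 238144 ≡ 1516
H^4 ≡ 1516^2 = 2298256 ≡ 2088
H^8 ≡ 2088^2 = 4359744 ≡ 1845
H^16 ≡ 1845^2 = 3404025 ≡ 1402
H^32 ≡ 1402^2 = 1965604 ≡ 277
H^64 ≡ 277^2 = 76729 ≡ 44
H^128 ≡ 44^2 = 1936
H^256 ≡ 1936^2 = 3748096 ≡ 1486
H^512 ≡ 1486^2 = 2208196 ≡ 1859
881 = 512 + 256 + 64 + 32 + 16 + 1, so H^881 ≡ 1859·1486·44·277·1402·488 ≡ 2138 (mod 2191)

2138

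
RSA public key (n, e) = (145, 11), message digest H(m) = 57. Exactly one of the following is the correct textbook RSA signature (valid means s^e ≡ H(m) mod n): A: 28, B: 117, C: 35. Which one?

Candidate A: Squares mod 145: 28^1≡28, 28^2≡59, 28^4≡1, 28^8≡1; 11 = 8 + 2 + 1, so 28^11 ≡ 1·59·28 ≡ 57 (mod 145)
  → matches H(m) = 57
Candidate B: Squares mod 145: 117^1≡117, 117^2≡59, 117^4≡1, 117^8≡1; 11 = 8 + 2 + 1, so 117^11 ≡ 1·59·117 ≡ 88 (mod 145)
Candidate C: Squares mod 145: 35^1≡35, 35^2≡65, 35^4≡20, 35^8≡110; 11 = 8 + 2 + 1, so 35^11 ≡ 110·65·35 ≡ 125 (mod 145)

A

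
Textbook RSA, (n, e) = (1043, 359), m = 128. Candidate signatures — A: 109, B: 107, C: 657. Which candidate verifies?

A

Candidate A: 109^359 mod 1043 = 128
  → matches m = 128
Candidate B: 107^359 mod 1043 = 25
Candidate C: 657^359 mod 1043 = 307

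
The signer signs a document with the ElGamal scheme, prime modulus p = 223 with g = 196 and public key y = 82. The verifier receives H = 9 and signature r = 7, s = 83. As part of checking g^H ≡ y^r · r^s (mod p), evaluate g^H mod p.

4

196^9 mod 223 = 4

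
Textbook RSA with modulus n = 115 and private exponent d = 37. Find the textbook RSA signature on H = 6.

31

H^2 ≡ 6^2 = 36
H^4 ≡ 36^2 = 1296 ≡ 31
H^8 ≡ 31^2 = 961 ≡ 41
H^16 ≡ 41^2 = 1681 ≡ 71
H^32 ≡ 71^2 = 5041 ≡ 96
37 = 32 + 4 + 1, so H^37 ≡ 96·31·6 ≡ 31 (mod 115)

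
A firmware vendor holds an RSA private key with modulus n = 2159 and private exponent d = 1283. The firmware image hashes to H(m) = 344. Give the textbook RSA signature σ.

710

(H(m))^1283 mod 2159 = 710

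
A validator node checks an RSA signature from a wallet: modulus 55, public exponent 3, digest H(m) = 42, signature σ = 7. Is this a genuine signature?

forged

Squares mod 55: σ^1≡7, σ^2≡49
3 = 2 + 1, so σ^3 ≡ 49·7 ≡ 13 (mod 55)
The recovered value 13 does not match the digest 42.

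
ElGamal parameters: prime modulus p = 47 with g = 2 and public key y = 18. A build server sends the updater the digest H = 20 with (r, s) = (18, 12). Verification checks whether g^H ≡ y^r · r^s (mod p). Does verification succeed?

Left side g^H mod p:
2^2 = 4
2^4 ≡ 4^2 = 16
2^8 ≡ 16^2 = 256 ≡ 21
2^16 ≡ 21^2 = 441 ≡ 18
20 = 16 + 4, so 2^20 ≡ 18·16 ≡ 6 (mod 47)
Right side y^r · r^s mod p:
18^2 = 324 ≡ 42
18^4 ≡ 42^2 = 1764 ≡ 25
18^8 ≡ 25^2 = 625 ≡ 14
18^16 ≡ 14^2 = 196 ≡ 8
18 = 16 + 2, so 18^18 ≡ 8·42 ≡ 7 (mod 47)
18^2 = 324 ≡ 42
18^4 ≡ 42^2 = 1764 ≡ 25
18^8 ≡ 25^2 = 625 ≡ 14
12 = 8 + 4, so 18^12 ≡ 14·25 ≡ 21 (mod 47)
7·21 = 147 ≡ 6 (mod 47)
6 ≡ 6 (mod 47), so the signature is genuine.

passes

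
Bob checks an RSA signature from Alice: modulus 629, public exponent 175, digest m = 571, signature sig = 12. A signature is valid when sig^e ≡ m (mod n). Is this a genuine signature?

sig^2 ≡ 12^2 = 144
sig^4 ≡ 144^2 = 20736 ≡ 608
sig^8 ≡ 608^2 = 369664 ≡ 441
sig^16 ≡ 441^2 = 194481 ≡ 120
sig^32 ≡ 120^2 = 14400 ≡ 562
sig^64 ≡ 562^2 = 315844 ≡ 86
sig^128 ≡ 86^2 = 7396 ≡ 477
175 = 128 + 32 + 8 + 4 + 2 + 1, so sig^175 ≡ 477·562·441·608·144·12 ≡ 571 (mod 629)
sig^175 mod 629 = 571 matches m.

genuine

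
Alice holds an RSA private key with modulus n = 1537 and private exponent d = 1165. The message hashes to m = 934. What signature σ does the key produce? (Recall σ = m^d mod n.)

332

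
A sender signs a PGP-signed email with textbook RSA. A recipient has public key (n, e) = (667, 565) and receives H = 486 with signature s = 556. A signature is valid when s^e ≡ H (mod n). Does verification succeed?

passes

s^2 ≡ 556^2 = 309136 ≡ 315
s^4 ≡ 315^2 = 99225 ≡ 509
s^8 ≡ 509^2 = 259081 ≡ 285
s^16 ≡ 285^2 = 81225 ≡ 518
s^32 ≡ 518^2 = 268324 ≡ 190
s^64 ≡ 190^2 = 36100 ≡ 82
s^128 ≡ 82^2 = 6724 ≡ 54
s^256 ≡ 54^2 = 2916 ≡ 248
s^512 ≡ 248^2 = 61504 ≡ 140
565 = 512 + 32 + 16 + 4 + 1, so s^565 ≡ 140·190·518·509·556 ≡ 486 (mod 667)
Since 486 equals the digest 486, verification succeeds.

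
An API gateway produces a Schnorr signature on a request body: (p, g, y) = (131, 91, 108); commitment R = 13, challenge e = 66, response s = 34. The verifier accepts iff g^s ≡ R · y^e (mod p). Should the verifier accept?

accept

g^s mod p:
Squares mod 131: 91^1≡91, 91^2≡28, 91^4≡129, 91^8≡4, 91^16≡16, 91^32≡125
34 = 32 + 2, so 91^34 ≡ 125·28 ≡ 94 (mod 131)
R · y^e mod p:
Squares mod 131: 108^1≡108, 108^2≡5, 108^4≡25, 108^8≡101, 108^16≡114, 108^32≡27, 108^64≡74
66 = 64 + 2, so 108^66 ≡ 74·5 ≡ 108 (mod 131)
13·108 = 1404 ≡ 94 (mod 131)
94 ≡ 94 (mod 131); signature holds.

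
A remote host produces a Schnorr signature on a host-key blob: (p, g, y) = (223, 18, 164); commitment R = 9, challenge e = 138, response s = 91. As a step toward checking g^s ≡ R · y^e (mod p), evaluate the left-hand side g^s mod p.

Squares mod 223: 18^1≡18, 18^2≡101, 18^4≡166, 18^8≡127, 18^16≡73, 18^32≡200, 18^64≡83
91 = 64 + 16 + 8 + 2 + 1, so 18^91 ≡ 83·73·127·101·18 ≡ 179 (mod 223)

179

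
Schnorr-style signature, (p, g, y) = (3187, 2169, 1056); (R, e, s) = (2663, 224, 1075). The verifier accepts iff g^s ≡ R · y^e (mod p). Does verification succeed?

passes

g^s mod p:
Squares mod 3187: 2169^1≡2169, 2169^2≡549, 2169^4≡1823, 2169^8≡2475, 2169^16≡211, 2169^32≡3090, 2169^64≡3035, 2169^128≡795, 2169^256≡999, 2169^512≡470, 2169^1024≡997
1075 = 1024 + 32 + 16 + 2 + 1, so 2169^1075 ≡ 997·3090·211·549·2169 ≡ 1165 (mod 3187)
R · y^e mod p:
Squares mod 3187: 1056^1≡1056, 1056^2≡2873, 1056^4≡2986, 1056^8≡2157, 1056^16≡2816, 1056^32≡600, 1056^64≡3056, 1056^128≡1226
224 = 128 + 64 + 32, so 1056^224 ≡ 1226·3056·600 ≡ 1719 (mod 3187)
2663·1719 = 4577697 ≡ 1165 (mod 3187)
1165 ≡ 1165 (mod 3187); signature holds.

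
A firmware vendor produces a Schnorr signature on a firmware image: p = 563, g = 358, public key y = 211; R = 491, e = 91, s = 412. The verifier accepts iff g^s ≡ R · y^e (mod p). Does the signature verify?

verifies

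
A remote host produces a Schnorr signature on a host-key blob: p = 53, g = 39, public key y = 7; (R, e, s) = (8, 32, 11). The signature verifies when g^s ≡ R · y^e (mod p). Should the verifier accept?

accept

g^s mod p:
39^2 = 1521 ≡ 37
39^4 ≡ 37^2 = 1369 ≡ 44
39^8 ≡ 44^2 = 1936 ≡ 28
11 = 8 + 2 + 1, so 39^11 ≡ 28·37·39 ≡ 18 (mod 53)
R · y^e mod p:
7^2 = 49
7^4 ≡ 49^2 = 2401 ≡ 16
7^8 ≡ 16^2 = 256 ≡ 44
7^16 ≡ 44^2 = 1936 ≡ 28
7^32 ≡ 28^2 = 784 ≡ 42
8·42 = 336 ≡ 18 (mod 53)
18 ≡ 18 (mod 53); signature holds.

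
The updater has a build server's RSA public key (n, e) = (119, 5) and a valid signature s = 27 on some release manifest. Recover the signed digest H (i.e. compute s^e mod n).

s^2 ≡ 27^2 = 729 ≡ 15
s^4 ≡ 15^2 = 225 ≡ 106
5 = 4 + 1, so s^5 ≡ 106·27 ≡ 6 (mod 119)

6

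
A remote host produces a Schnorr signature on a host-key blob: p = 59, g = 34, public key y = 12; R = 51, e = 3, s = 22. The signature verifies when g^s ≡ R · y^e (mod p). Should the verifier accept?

reject

g^s mod p:
34^2 = 1156 ≡ 35
34^4 ≡ 35^2 = 1225 ≡ 45
34^8 ≡ 45^2 = 2025 ≡ 19
34^16 ≡ 19^2 = 361 ≡ 7
22 = 16 + 4 + 2, so 34^22 ≡ 7·45·35 ≡ 51 (mod 59)
R · y^e mod p:
12^2 = 144 ≡ 26
3 = 2 + 1, so 12^3 ≡ 26·12 ≡ 17 (mod 59)
51·17 = 867 ≡ 41 (mod 59)
51 ≠ 41; the check fails.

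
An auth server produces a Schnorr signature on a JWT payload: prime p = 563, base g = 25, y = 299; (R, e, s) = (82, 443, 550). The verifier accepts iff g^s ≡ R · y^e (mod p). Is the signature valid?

valid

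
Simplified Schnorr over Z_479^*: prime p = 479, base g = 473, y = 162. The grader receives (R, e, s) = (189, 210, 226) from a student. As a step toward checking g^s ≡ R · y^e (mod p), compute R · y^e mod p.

162^2 = 26244 ≡ 378
162^4 ≡ 378^2 = 142884 ≡ 142
162^8 ≡ 142^2 = 20164 ≡ 46
162^16 ≡ 46^2 = 2116 ≡ 200
162^32 ≡ 200^2 = 40000 ≡ 243
162^64 ≡ 243^2 = 59049 ≡ 132
162^128 ≡ 132^2 = 17424 ≡ 180
210 = 128 + 64 + 16 + 2, so 162^210 ≡ 180·132·200·378 ≡ 252 (mod 479)
R · y^e ≡ 189·252 = 47628 ≡ 207 (mod 479)

207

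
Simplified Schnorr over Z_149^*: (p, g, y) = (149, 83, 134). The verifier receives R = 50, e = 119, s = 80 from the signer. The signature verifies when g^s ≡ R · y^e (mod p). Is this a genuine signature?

genuine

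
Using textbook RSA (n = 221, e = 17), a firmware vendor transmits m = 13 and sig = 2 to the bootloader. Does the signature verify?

does not verify

sig^2 ≡ 2^2 = 4
sig^4 ≡ 4^2 = 16
sig^8 ≡ 16^2 = 256 ≡ 35
sig^16 ≡ 35^2 = 1225 ≡ 120
17 = 16 + 1, so sig^17 ≡ 120·2 ≡ 19 (mod 221)
19 ≠ 13, so verification fails.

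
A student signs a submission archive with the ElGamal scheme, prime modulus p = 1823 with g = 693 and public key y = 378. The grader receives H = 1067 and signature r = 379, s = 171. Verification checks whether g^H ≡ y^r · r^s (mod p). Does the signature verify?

Left side g^H mod p:
693^2 = 480249 ≡ 800
693^4 ≡ 800^2 = 640000 ≡ 127
693^8 ≡ 127^2 = 16129 ≡ 1545
693^16 ≡ 1545^2 = 2387025 ≡ 718
693^32 ≡ 718^2 = 515524 ≡ 1438
693^64 ≡ 1438^2 = 2067844 ≡ 562
693^128 ≡ 562^2 = 315844 ≡ 465
693^256 ≡ 465^2 = 216225 ≡ 1111
693^512 ≡ 1111^2 = 1234321 ≡ 150
693^1024 ≡ 150^2 = 22500 ≡ 624
1067 = 1024 + 32 + 8 + 2 + 1, so 693^1067 ≡ 624·1438·1545·800·693 ≡ 399 (mod 1823)
Right side y^r · r^s mod p:
378^2 = 142884 ≡ 690
378^4 ≡ 690^2 = 476100 ≡ 297
378^8 ≡ 297^2 = 88209 ≡ 705
378^16 ≡ 705^2 = 497025 ≡ 1169
378^32 ≡ 1169^2 = 1366561 ≡ 1134
378^64 ≡ 1134^2 = 1285956 ≡ 741
378^128 ≡ 741^2 = 549081 ≡ 358
378^256 ≡ 358^2 = 128164 ≡ 554
379 = 256 + 64 + 32 + 16 + 8 + 2 + 1, so 378^379 ≡ 554·741·1134·1169·705·690·378 ≡ 900 (mod 1823)
379^2 = 143641 ≡ 1447
379^4 ≡ 1447^2 = 2093809 ≡ 1005
379^8 ≡ 1005^2 = 1010025 ≡ 83
379^16 ≡ 83^2 = 6889 ≡ 1420
379^32 ≡ 1420^2 = 2016400 ≡ 162
379^64 ≡ 162^2 = 26244 ≡ 722
379^128 ≡ 722^2 = 521284 ≡ 1729
171 = 128 + 32 + 8 + 2 + 1, so 379^171 ≡ 1729·162·83·1447·379 ≡ 873 (mod 1823)
900·873 = 785700 ≡ 1810 (mod 1823)
399 ≠ 1810, so verification fails.

does not verify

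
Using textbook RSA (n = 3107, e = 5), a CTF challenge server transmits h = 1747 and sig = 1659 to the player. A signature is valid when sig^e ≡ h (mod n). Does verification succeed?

fails

sig^2 ≡ 1659^2 = 2752281 ≡ 2586
sig^4 ≡ 2586^2 = 6687396 ≡ 1132
5 = 4 + 1, so sig^5 ≡ 1132·1659 ≡ 1360 (mod 3107)
sig^5 mod 3107 = 1360, but h = 1747.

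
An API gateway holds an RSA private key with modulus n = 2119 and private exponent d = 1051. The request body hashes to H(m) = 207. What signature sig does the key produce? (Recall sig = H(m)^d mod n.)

1247

(H(m))^2 ≡ 207^2 = 42849 ≡ 469
(H(m))^4 ≡ 469^2 = 219961 ≡ 1704
(H(m))^8 ≡ 1704^2 = 2903616 ≡ 586
(H(m))^16 ≡ 586^2 = 343396 ≡ 118
(H(m))^32 ≡ 118^2 = 13924 ≡ 1210
(H(m))^64 ≡ 1210^2 = 1464100 ≡ 1990
(H(m))^128 ≡ 1990^2 = 3960100 ≡ 1808
(H(m))^256 ≡ 1808^2 = 3268864 ≡ 1366
(H(m))^512 ≡ 1366^2 = 1865956 ≡ 1236
(H(m))^1024 ≡ 1236^2 = 1527696 ≡ 2016
1051 = 1024 + 16 + 8 + 2 + 1, so (H(m))^1051 ≡ 2016·118·586·469·207 ≡ 1247 (mod 2119)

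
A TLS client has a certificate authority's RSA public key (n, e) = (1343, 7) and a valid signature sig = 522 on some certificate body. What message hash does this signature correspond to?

228

sig^2 ≡ 522^2 = 272484 ≡ 1198
sig^4 ≡ 1198^2 = 1435204 ≡ 880
7 = 4 + 2 + 1, so sig^7 ≡ 880·1198·522 ≡ 228 (mod 1343)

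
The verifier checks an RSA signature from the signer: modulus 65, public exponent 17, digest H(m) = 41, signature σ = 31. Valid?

σ^2 ≡ 31^2 = 961 ≡ 51
σ^4 ≡ 51^2 = 2601 ≡ 1
σ^8 ≡ 1^2 = 1
σ^16 ≡ 1^2 = 1
17 = 16 + 1, so σ^17 ≡ 1·31 ≡ 31 (mod 65)
σ^17 mod 65 = 31, but H(m) = 41.

no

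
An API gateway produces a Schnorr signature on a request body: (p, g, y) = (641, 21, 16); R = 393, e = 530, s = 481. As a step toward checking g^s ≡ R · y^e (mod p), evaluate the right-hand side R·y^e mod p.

612

16^2 = 256
16^4 ≡ 256^2 = 65536 ≡ 154
16^8 ≡ 154^2 = 23716 ≡ 640
16^16 ≡ 640^2 = 409600 ≡ 1
16^32 ≡ 1^2 = 1
16^64 ≡ 1^2 = 1
16^128 ≡ 1^2 = 1
16^256 ≡ 1^2 = 1
16^512 ≡ 1^2 = 1
530 = 512 + 16 + 2, so 16^530 ≡ 1·1·256 ≡ 256 (mod 641)
R · y^e ≡ 393·256 = 100608 ≡ 612 (mod 641)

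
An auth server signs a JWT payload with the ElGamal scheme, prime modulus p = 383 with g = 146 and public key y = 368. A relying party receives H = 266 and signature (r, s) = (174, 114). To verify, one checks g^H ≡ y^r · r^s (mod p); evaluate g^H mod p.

24

Squares mod 383: 146^1≡146, 146^2≡251, 146^4≡189, 146^8≡102, 146^16≡63, 146^32≡139, 146^64≡171, 146^128≡133, 146^256≡71
266 = 256 + 8 + 2, so 146^266 ≡ 71·102·251 ≡ 24 (mod 383)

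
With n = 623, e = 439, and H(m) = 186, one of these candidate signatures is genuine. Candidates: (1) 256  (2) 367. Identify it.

1

Candidate 1: Squares mod 623: 256^1≡256, 256^2≡121, 256^4≡312, 256^8≡156, 256^16≡39, 256^32≡275, 256^64≡242, 256^128≡2, 256^256≡4; 439 = 256 + 128 + 32 + 16 + 4 + 2 + 1, so 256^439 ≡ 4·2·275·39·312·121·256 ≡ 186 (mod 623)
  → matches H(m) = 186
Candidate 2: Squares mod 623: 367^1≡367, 367^2≡121, 367^4≡312, 367^8≡156, 367^16≡39, 367^32≡275, 367^64≡242, 367^128≡2, 367^256≡4; 439 = 256 + 128 + 32 + 16 + 4 + 2 + 1, so 367^439 ≡ 4·2·275·39·312·121·367 ≡ 437 (mod 623)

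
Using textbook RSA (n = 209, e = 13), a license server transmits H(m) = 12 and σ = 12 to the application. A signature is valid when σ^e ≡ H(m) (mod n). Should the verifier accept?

accept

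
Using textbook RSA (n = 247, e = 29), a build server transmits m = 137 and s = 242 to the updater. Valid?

no

s^2 ≡ 242^2 = 58564 ≡ 25
s^4 ≡ 25^2 = 625 ≡ 131
s^8 ≡ 131^2 = 17161 ≡ 118
s^16 ≡ 118^2 = 13924 ≡ 92
29 = 16 + 8 + 4 + 1, so s^29 ≡ 92·118·131·242 ≡ 203 (mod 247)
The recovered value 203 does not match the digest 137.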